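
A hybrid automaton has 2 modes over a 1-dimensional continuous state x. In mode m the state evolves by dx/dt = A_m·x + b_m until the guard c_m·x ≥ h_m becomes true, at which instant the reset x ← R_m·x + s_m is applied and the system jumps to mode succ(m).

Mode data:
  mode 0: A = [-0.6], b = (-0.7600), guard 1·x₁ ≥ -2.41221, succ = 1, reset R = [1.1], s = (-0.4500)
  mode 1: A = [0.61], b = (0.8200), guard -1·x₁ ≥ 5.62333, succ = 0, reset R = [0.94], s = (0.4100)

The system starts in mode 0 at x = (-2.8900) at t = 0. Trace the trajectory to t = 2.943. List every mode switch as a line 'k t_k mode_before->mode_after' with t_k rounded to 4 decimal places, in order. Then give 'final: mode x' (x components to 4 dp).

1 0.5810 0->1
2 2.0382 1->0
final: 0 -3.3639

Mode 0: guard c·x = -2.4122 hit at Δt = 0.5810 (t = 0.5810), x⁻ = (-2.4122) → reset → x⁺ = (-3.1034), jump to mode 1
Mode 1: guard c·x = 5.6233 hit at Δt = 1.4572 (t = 2.0382), x⁻ = (-5.6233) → reset → x⁺ = (-4.8759), jump to mode 0
Mode 0: flow for 0.9048 to horizon, guard not reached → x = (-3.3639)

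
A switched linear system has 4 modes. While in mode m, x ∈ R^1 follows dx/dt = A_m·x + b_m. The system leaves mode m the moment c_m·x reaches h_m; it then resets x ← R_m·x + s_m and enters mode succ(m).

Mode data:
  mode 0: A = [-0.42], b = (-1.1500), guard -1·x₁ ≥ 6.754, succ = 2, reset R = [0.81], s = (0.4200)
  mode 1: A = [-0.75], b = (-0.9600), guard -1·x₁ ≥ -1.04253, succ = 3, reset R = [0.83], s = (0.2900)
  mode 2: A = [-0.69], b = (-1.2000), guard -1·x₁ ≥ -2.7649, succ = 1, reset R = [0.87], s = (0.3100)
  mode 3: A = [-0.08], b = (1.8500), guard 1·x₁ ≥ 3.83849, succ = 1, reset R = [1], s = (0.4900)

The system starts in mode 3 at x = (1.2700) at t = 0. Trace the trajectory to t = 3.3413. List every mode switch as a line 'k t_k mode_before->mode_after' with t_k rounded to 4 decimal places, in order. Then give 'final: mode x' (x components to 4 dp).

Mode 3: guard c·x = 3.8385 hit at Δt = 1.5628 (t = 1.5628), x⁻ = (3.8385) → reset → x⁺ = (4.3285), jump to mode 1
Mode 1: guard c·x = -1.0425 hit at Δt = 1.1755 (t = 2.7383), x⁻ = (1.0425) → reset → x⁺ = (1.1553), jump to mode 3
Mode 3: flow for 0.6030 to horizon, guard not reached → x = (2.1900)

1 1.5628 3->1
2 2.7383 1->3
final: 3 2.1900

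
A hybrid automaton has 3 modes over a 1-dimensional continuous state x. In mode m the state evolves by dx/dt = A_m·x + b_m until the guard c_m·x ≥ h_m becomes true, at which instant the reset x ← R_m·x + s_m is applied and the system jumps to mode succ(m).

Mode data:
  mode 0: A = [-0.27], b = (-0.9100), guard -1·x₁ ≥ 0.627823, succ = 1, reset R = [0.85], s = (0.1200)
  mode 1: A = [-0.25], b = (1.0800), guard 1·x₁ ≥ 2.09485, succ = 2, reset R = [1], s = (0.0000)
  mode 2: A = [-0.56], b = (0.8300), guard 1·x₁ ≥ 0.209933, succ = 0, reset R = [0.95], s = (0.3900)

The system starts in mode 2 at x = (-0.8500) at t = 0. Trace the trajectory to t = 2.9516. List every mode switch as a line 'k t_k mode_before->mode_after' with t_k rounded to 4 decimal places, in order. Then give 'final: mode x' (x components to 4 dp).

1 1.0822 2->0
2 2.4426 0->1
final: 1 0.1520

Mode 2: guard c·x = 0.2099 hit at Δt = 1.0822 (t = 1.0822), x⁻ = (0.2099) → reset → x⁺ = (0.5894), jump to mode 0
Mode 0: guard c·x = 0.6278 hit at Δt = 1.3604 (t = 2.4426), x⁻ = (-0.6278) → reset → x⁺ = (-0.4136), jump to mode 1
Mode 1: flow for 0.5090 to horizon, guard not reached → x = (0.1520)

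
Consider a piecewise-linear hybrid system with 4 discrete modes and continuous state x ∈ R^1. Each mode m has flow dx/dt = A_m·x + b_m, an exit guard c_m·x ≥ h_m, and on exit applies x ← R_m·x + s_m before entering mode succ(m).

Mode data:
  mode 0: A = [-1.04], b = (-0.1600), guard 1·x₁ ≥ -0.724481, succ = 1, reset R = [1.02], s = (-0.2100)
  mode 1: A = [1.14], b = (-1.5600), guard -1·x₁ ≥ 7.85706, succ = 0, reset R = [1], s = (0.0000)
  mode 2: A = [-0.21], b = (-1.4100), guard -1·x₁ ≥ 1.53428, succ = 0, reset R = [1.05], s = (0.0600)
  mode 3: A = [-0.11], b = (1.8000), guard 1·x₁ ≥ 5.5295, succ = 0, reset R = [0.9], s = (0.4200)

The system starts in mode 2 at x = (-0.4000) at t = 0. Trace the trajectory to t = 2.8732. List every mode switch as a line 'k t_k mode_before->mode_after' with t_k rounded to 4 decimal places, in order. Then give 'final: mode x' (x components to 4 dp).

1 0.9429 2->0
2 1.8039 0->1
final: 1 -6.4732

Mode 2: guard c·x = 1.5343 hit at Δt = 0.9429 (t = 0.9429), x⁻ = (-1.5343) → reset → x⁺ = (-1.5510), jump to mode 0
Mode 0: guard c·x = -0.7245 hit at Δt = 0.8610 (t = 1.8039), x⁻ = (-0.7245) → reset → x⁺ = (-0.9490), jump to mode 1
Mode 1: flow for 1.0693 to horizon, guard not reached → x = (-6.4732)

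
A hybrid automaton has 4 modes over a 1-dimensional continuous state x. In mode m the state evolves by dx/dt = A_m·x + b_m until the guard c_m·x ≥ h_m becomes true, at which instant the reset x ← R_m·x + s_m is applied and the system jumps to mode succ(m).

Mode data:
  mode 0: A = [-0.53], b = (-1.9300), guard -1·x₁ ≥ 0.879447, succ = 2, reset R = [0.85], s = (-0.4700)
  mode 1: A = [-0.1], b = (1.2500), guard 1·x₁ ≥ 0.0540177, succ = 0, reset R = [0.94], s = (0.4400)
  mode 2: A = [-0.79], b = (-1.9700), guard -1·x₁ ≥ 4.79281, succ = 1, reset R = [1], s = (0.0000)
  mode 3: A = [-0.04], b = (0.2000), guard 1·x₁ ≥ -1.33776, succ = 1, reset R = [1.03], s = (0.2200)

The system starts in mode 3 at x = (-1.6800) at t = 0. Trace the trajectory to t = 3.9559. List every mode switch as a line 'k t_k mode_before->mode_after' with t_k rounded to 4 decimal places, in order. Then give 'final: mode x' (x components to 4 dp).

1 1.3148 3->1
2 2.2440 1->0
3 3.0041 0->2
final: 2 -1.8920

Mode 3: guard c·x = -1.3378 hit at Δt = 1.3148 (t = 1.3148), x⁻ = (-1.3378) → reset → x⁺ = (-1.1579), jump to mode 1
Mode 1: guard c·x = 0.0540 hit at Δt = 0.9292 (t = 2.2440), x⁻ = (0.0540) → reset → x⁺ = (0.4908), jump to mode 0
Mode 0: guard c·x = 0.8794 hit at Δt = 0.7601 (t = 3.0041), x⁻ = (-0.8794) → reset → x⁺ = (-1.2175), jump to mode 2
Mode 2: flow for 0.9518 to horizon, guard not reached → x = (-1.8920)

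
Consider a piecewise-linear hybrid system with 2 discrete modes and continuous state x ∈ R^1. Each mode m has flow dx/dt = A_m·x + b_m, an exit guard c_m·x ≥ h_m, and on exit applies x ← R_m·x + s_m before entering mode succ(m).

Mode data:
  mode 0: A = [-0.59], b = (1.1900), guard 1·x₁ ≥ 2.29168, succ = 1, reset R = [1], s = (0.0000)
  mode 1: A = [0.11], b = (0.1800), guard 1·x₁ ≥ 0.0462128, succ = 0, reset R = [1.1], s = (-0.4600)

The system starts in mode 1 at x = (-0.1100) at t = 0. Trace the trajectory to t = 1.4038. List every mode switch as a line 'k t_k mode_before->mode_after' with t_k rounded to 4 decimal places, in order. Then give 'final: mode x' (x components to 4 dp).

1 0.8858 1->0
final: 0 0.2297

Mode 1: guard c·x = 0.0462 hit at Δt = 0.8858 (t = 0.8858), x⁻ = (0.0462) → reset → x⁺ = (-0.4092), jump to mode 0
Mode 0: flow for 0.5180 to horizon, guard not reached → x = (0.2297)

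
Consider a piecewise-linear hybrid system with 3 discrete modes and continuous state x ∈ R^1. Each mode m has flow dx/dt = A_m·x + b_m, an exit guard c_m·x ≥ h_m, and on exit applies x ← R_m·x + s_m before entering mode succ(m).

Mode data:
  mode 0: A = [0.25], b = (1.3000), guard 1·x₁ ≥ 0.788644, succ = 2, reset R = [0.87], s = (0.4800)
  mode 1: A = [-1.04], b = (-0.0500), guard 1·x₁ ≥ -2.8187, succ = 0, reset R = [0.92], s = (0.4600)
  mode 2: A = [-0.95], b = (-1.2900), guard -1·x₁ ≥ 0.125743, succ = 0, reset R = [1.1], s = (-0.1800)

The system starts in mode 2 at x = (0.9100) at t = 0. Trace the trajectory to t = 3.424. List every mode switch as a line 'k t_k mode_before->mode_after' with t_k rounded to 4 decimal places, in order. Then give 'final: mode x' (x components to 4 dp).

Mode 2: guard c·x = 0.1257 hit at Δt = 0.6422 (t = 0.6422), x⁻ = (-0.1257) → reset → x⁺ = (-0.3183), jump to mode 0
Mode 0: guard c·x = 0.7886 hit at Δt = 0.8175 (t = 1.4597), x⁻ = (0.7886) → reset → x⁺ = (1.1661), jump to mode 2
Mode 2: guard c·x = 0.1257 hit at Δt = 0.7548 (t = 2.2145), x⁻ = (-0.1257) → reset → x⁺ = (-0.3183), jump to mode 0
Mode 0: guard c·x = 0.7886 hit at Δt = 0.8175 (t = 3.0320), x⁻ = (0.7886) → reset → x⁺ = (1.1661), jump to mode 2
Mode 2: flow for 0.3920 to horizon, guard not reached → x = (0.3814)

1 0.6422 2->0
2 1.4597 0->2
3 2.2145 2->0
4 3.0320 0->2
final: 2 0.3814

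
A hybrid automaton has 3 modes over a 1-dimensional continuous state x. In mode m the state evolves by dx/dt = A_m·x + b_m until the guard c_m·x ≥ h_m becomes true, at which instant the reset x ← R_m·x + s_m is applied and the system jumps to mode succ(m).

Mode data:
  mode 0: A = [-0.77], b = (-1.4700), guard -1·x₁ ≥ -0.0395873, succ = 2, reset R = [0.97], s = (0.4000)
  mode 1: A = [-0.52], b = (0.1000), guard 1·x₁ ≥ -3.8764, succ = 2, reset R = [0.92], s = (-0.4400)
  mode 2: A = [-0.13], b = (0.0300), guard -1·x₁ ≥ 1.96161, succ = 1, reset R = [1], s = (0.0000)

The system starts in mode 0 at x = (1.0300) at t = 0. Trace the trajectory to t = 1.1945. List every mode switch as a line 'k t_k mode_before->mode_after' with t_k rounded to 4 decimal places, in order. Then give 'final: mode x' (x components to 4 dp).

Mode 0: guard c·x = -0.0396 hit at Δt = 0.5337 (t = 0.5337), x⁻ = (0.0396) → reset → x⁺ = (0.4384), jump to mode 2
Mode 2: flow for 0.6608 to horizon, guard not reached → x = (0.4213)

1 0.5337 0->2
final: 2 0.4213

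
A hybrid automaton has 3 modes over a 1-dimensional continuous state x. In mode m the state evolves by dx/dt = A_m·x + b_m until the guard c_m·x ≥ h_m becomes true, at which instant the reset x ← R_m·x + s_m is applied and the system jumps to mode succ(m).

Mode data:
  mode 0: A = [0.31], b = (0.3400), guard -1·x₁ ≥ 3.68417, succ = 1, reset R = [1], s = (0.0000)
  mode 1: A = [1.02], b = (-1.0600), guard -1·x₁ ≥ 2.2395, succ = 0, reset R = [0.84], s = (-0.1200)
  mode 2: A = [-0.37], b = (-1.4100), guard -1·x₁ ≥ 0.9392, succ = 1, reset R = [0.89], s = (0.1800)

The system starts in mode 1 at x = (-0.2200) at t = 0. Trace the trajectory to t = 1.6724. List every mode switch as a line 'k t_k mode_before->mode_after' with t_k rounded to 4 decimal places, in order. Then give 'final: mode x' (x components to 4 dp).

1 0.9382 1->0
final: 0 -2.2323

Mode 1: guard c·x = 2.2395 hit at Δt = 0.9382 (t = 0.9382), x⁻ = (-2.2395) → reset → x⁺ = (-2.0012), jump to mode 0
Mode 0: flow for 0.7342 to horizon, guard not reached → x = (-2.2323)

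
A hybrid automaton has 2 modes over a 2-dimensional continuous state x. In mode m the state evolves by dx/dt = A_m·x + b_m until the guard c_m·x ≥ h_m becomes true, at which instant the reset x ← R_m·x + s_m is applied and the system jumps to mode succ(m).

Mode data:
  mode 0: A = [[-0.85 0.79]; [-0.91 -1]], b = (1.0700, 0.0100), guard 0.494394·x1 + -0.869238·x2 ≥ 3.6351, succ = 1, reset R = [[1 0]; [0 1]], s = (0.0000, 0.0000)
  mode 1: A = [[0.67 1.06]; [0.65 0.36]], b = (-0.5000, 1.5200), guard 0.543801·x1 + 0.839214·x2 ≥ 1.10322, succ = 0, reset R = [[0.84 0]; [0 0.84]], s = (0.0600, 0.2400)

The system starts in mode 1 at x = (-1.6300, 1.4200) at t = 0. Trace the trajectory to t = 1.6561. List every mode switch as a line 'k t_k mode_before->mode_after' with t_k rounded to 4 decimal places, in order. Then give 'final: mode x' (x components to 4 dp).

1 0.6920 1->0
final: 0 0.8921 0.6526

Mode 1: guard c·x = 1.1032 hit at Δt = 0.6920 (t = 0.6920), x⁻ = (-1.3877, 2.2138) → reset → x⁺ = (-1.1057, 2.0996), jump to mode 0
Mode 0: flow for 0.9641 to horizon, guard not reached → x = (0.8921, 0.6526)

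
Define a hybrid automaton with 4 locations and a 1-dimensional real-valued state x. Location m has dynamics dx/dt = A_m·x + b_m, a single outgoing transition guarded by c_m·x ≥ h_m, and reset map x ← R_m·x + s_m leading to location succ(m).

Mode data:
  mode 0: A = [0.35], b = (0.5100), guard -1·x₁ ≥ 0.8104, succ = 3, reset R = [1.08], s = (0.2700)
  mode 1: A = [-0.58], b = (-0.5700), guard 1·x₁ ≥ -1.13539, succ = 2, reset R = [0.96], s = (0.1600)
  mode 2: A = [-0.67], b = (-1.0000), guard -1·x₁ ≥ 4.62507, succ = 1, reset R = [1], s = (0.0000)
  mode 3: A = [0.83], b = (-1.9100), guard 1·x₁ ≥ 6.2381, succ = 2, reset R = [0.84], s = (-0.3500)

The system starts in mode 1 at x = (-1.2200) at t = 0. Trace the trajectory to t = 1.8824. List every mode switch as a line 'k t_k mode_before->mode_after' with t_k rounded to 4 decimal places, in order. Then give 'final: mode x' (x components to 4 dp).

Mode 1: guard c·x = -1.1354 hit at Δt = 0.7604 (t = 0.7604), x⁻ = (-1.1354) → reset → x⁺ = (-0.9300), jump to mode 2
Mode 2: flow for 1.1220 to horizon, guard not reached → x = (-1.2273)

1 0.7604 1->2
final: 2 -1.2273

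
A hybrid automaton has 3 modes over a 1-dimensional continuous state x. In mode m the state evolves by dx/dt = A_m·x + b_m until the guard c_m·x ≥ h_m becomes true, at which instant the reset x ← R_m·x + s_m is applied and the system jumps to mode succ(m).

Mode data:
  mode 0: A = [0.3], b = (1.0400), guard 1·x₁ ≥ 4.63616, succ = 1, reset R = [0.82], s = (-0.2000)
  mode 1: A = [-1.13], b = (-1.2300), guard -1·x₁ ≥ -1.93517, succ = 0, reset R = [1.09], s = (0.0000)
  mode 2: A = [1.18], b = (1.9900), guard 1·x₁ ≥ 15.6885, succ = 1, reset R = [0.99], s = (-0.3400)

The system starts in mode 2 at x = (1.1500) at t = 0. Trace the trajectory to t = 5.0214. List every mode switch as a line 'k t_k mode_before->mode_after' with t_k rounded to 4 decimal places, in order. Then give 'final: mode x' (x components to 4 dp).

Mode 2: guard c·x = 15.6885 hit at Δt = 1.5360 (t = 1.5360), x⁻ = (15.6885) → reset → x⁺ = (15.1916), jump to mode 1
Mode 1: guard c·x = -1.9352 hit at Δt = 1.4898 (t = 3.0258), x⁻ = (1.9352) → reset → x⁺ = (2.1093), jump to mode 0
Mode 0: guard c·x = 4.6362 hit at Δt = 1.2458 (t = 4.2716), x⁻ = (4.6362) → reset → x⁺ = (3.6017), jump to mode 1
Mode 1: guard c·x = -1.9352 hit at Δt = 0.3885 (t = 4.6601), x⁻ = (1.9352) → reset → x⁺ = (2.1093), jump to mode 0
Mode 0: flow for 0.3613 to horizon, guard not reached → x = (2.7477)

1 1.5360 2->1
2 3.0258 1->0
3 4.2716 0->1
4 4.6601 1->0
final: 0 2.7477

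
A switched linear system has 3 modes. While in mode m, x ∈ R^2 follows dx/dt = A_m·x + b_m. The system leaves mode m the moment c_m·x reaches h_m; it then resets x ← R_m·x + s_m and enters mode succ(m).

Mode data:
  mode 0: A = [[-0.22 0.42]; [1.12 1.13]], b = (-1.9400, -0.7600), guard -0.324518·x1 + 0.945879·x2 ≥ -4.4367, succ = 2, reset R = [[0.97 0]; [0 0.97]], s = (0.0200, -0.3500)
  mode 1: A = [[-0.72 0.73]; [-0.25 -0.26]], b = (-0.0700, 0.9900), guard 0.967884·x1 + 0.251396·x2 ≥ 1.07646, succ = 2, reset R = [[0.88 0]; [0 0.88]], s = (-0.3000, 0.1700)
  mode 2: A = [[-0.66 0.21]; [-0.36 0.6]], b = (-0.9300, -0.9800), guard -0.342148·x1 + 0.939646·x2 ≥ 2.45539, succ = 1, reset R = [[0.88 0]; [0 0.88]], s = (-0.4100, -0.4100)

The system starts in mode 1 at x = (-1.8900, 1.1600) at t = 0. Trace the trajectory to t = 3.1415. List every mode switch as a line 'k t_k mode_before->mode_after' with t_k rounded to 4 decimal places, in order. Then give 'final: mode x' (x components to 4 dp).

Mode 1: guard c·x = 1.0765 hit at Δt = 1.5134 (t = 1.5134), x⁻ = (0.5498, 2.1653) → reset → x⁺ = (0.1838, 2.0755), jump to mode 2
Mode 2: guard c·x = 2.4554 hit at Δt = 1.1001 (t = 2.6135), x⁻ = (-0.2633, 2.5172) → reset → x⁺ = (-0.6417, 1.8052), jump to mode 1
Mode 1: flow for 0.5280 to horizon, guard not reached → x = (0.1615, 2.0885)

1 1.5134 1->2
2 2.6135 2->1
final: 1 0.1615 2.0885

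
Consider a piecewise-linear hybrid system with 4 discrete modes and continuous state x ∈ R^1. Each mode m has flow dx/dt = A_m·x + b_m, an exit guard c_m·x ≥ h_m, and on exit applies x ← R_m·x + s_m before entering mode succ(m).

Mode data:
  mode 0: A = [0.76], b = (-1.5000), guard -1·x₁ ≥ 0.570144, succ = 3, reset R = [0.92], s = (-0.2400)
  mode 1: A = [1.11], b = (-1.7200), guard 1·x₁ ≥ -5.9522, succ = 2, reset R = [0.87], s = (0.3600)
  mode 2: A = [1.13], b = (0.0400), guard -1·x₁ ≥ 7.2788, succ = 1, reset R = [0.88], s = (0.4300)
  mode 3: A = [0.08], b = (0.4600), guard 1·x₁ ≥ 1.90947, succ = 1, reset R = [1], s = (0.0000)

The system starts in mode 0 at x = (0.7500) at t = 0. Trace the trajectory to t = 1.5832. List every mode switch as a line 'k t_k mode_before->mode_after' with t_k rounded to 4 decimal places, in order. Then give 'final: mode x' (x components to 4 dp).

1 0.9629 0->3
final: 3 -0.5109

Mode 0: guard c·x = 0.5701 hit at Δt = 0.9629 (t = 0.9629), x⁻ = (-0.5701) → reset → x⁺ = (-0.7645), jump to mode 3
Mode 3: flow for 0.6203 to horizon, guard not reached → x = (-0.5109)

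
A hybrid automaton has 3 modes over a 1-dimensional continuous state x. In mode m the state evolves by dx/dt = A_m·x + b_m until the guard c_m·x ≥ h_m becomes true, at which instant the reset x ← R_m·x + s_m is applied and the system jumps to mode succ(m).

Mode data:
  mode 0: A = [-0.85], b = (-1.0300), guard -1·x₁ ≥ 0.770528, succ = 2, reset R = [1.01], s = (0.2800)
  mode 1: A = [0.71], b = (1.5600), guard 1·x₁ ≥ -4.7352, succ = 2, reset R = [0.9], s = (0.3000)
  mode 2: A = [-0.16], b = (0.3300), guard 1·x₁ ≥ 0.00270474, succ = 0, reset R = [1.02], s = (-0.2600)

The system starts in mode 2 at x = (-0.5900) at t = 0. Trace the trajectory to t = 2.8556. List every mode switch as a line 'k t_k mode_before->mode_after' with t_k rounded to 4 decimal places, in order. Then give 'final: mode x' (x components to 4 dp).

1 1.5806 2->0
2 2.4884 0->2
final: 2 -0.3521

Mode 2: guard c·x = 0.0027 hit at Δt = 1.5806 (t = 1.5806), x⁻ = (0.0027) → reset → x⁺ = (-0.2572), jump to mode 0
Mode 0: guard c·x = 0.7705 hit at Δt = 0.9078 (t = 2.4884), x⁻ = (-0.7705) → reset → x⁺ = (-0.4982), jump to mode 2
Mode 2: flow for 0.3672 to horizon, guard not reached → x = (-0.3521)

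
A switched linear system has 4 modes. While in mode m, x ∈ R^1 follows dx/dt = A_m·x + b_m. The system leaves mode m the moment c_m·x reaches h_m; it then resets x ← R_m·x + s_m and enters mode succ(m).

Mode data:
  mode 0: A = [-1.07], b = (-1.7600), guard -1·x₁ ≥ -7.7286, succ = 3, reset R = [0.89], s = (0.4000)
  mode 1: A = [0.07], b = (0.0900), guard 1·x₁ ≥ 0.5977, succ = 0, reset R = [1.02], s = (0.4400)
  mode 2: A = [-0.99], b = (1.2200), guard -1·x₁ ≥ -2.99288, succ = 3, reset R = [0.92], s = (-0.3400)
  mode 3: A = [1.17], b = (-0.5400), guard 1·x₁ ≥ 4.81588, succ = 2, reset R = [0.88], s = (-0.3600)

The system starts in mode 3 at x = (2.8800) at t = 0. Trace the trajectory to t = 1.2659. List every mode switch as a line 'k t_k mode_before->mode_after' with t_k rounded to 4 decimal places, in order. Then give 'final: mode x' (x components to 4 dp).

1 0.5026 3->2
2 0.9140 2->3
final: 3 3.4078

Mode 3: guard c·x = 4.8159 hit at Δt = 0.5026 (t = 0.5026), x⁻ = (4.8159) → reset → x⁺ = (3.8780), jump to mode 2
Mode 2: guard c·x = -2.9929 hit at Δt = 0.4114 (t = 0.9140), x⁻ = (2.9929) → reset → x⁺ = (2.4134), jump to mode 3
Mode 3: flow for 0.3519 to horizon, guard not reached → x = (3.4078)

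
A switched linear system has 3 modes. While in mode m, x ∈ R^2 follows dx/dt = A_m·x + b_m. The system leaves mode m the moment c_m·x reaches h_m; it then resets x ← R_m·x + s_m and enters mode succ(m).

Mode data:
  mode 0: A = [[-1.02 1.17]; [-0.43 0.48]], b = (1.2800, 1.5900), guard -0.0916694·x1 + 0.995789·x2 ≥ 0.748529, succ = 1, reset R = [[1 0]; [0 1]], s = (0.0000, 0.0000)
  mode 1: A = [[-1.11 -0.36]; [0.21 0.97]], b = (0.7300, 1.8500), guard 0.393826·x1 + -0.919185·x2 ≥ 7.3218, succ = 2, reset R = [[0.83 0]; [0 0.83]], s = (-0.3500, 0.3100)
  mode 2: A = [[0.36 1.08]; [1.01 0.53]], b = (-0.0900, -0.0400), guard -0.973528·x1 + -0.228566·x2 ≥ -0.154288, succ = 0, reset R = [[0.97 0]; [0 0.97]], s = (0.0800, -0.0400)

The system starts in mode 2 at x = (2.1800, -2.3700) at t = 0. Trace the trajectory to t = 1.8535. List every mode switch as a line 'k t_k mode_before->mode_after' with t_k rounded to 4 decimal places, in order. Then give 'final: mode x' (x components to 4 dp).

Mode 2: guard c·x = -0.1543 hit at Δt = 0.7895 (t = 0.7895), x⁻ = (0.6658, -2.1606) → reset → x⁺ = (0.7258, -2.1358), jump to mode 0
Mode 0: flow for 1.0640 to horizon, guard not reached → x = (-0.2737, -1.4136)

1 0.7895 2->0
final: 0 -0.2737 -1.4136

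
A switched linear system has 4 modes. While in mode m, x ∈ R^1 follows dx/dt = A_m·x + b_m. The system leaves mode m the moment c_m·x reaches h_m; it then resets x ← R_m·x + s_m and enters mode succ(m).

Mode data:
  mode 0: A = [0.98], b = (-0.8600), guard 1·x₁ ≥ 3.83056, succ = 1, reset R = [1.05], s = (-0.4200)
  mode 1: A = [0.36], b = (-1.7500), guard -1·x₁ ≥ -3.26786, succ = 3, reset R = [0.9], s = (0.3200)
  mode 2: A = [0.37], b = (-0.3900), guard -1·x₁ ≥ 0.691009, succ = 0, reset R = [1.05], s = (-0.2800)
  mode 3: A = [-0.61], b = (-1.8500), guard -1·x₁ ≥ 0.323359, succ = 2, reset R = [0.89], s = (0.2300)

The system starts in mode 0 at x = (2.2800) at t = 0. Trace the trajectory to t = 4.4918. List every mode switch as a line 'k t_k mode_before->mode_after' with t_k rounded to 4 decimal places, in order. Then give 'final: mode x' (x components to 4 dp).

1 0.7598 0->1
2 1.4138 1->3
3 2.7955 3->2
4 4.0138 2->0
final: 0 -2.1307

Mode 0: guard c·x = 3.8306 hit at Δt = 0.7598 (t = 0.7598), x⁻ = (3.8306) → reset → x⁺ = (3.6021), jump to mode 1
Mode 1: guard c·x = -3.2679 hit at Δt = 0.6540 (t = 1.4138), x⁻ = (3.2679) → reset → x⁺ = (3.2611), jump to mode 3
Mode 3: guard c·x = 0.3234 hit at Δt = 1.3817 (t = 2.7955), x⁻ = (-0.3234) → reset → x⁺ = (-0.0578), jump to mode 2
Mode 2: guard c·x = 0.6910 hit at Δt = 1.2183 (t = 4.0138), x⁻ = (-0.6910) → reset → x⁺ = (-1.0056), jump to mode 0
Mode 0: flow for 0.4780 to horizon, guard not reached → x = (-2.1307)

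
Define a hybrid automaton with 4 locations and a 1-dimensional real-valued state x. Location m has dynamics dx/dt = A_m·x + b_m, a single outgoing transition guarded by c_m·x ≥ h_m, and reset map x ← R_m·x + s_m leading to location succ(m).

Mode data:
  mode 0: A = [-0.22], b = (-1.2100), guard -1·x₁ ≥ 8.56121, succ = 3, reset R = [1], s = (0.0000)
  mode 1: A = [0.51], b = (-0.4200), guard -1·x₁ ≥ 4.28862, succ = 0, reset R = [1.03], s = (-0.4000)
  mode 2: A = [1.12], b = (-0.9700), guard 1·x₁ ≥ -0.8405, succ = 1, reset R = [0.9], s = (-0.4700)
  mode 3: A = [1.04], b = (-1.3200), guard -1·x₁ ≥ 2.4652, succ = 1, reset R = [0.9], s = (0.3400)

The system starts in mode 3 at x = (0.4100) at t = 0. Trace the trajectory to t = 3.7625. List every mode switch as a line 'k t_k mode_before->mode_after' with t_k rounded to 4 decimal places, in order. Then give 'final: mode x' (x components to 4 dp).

1 1.4128 3->1
2 2.6629 1->0
final: 0 -4.9640

Mode 3: guard c·x = 2.4652 hit at Δt = 1.4128 (t = 1.4128), x⁻ = (-2.4652) → reset → x⁺ = (-1.8787), jump to mode 1
Mode 1: guard c·x = 4.2886 hit at Δt = 1.2501 (t = 2.6629), x⁻ = (-4.2886) → reset → x⁺ = (-4.8173), jump to mode 0
Mode 0: flow for 1.0996 to horizon, guard not reached → x = (-4.9640)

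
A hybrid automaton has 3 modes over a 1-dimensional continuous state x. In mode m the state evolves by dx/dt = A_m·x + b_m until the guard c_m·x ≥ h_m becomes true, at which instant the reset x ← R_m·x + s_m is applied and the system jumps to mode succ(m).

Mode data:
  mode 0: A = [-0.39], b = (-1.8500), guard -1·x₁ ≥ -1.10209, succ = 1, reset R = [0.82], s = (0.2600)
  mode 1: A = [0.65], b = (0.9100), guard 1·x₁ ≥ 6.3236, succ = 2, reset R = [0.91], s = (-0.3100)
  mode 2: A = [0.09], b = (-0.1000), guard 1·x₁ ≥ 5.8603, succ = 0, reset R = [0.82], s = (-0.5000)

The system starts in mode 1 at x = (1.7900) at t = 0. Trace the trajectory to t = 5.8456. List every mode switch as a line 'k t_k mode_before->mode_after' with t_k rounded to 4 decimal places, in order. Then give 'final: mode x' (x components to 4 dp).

Mode 1: guard c·x = 6.3236 hit at Δt = 1.3604 (t = 1.3604), x⁻ = (6.3236) → reset → x⁺ = (5.4445), jump to mode 2
Mode 2: guard c·x = 5.8603 hit at Δt = 1.0181 (t = 2.3785), x⁻ = (5.8603) → reset → x⁺ = (4.3054), jump to mode 0
Mode 0: guard c·x = -1.1021 hit at Δt = 1.1204 (t = 3.4989), x⁻ = (1.1021) → reset → x⁺ = (1.1637), jump to mode 1
Mode 1: guard c·x = 6.3236 hit at Δt = 1.6967 (t = 5.1956), x⁻ = (6.3236) → reset → x⁺ = (5.4445), jump to mode 2
Mode 2: flow for 0.6500 to horizon, guard not reached → x = (5.7056)

1 1.3604 1->2
2 2.3785 2->0
3 3.4989 0->1
4 5.1956 1->2
final: 2 5.7056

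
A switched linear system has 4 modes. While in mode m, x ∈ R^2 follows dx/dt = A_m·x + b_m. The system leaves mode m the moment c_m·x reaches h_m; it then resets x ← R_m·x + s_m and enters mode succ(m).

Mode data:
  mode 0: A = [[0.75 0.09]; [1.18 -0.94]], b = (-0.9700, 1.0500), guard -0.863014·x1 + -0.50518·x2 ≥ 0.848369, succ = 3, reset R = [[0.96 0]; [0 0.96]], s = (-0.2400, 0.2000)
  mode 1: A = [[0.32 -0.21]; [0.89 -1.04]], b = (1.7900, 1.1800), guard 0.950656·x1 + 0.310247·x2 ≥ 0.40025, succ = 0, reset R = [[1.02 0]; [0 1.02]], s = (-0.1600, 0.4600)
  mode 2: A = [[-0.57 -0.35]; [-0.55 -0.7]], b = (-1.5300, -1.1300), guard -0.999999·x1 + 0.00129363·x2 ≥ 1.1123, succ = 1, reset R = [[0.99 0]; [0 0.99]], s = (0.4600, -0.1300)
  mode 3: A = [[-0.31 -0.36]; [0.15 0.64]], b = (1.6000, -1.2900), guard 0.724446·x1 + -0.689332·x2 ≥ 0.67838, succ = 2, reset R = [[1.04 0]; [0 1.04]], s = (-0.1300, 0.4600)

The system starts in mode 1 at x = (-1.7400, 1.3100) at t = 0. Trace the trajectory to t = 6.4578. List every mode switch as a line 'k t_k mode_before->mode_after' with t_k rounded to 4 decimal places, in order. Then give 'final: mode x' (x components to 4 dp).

1 1.4174 1->0
2 2.4623 0->3
3 3.5601 3->2
4 4.8904 2->1
5 5.4658 1->0
final: 0 -0.7805 0.6536

Mode 1: guard c·x = 0.4002 hit at Δt = 1.4174 (t = 1.4174), x⁻ = (0.1747, 0.7546) → reset → x⁺ = (0.0182, 1.2297), jump to mode 0
Mode 0: guard c·x = 0.8484 hit at Δt = 1.0449 (t = 2.4623), x⁻ = (-1.3480, 0.6235) → reset → x⁺ = (-1.5341, 0.7986), jump to mode 3
Mode 3: guard c·x = 0.6784 hit at Δt = 1.0978 (t = 3.5601), x⁻ = (0.3596, -0.6062) → reset → x⁺ = (0.2440, -0.1705), jump to mode 2
Mode 2: guard c·x = 1.1123 hit at Δt = 1.3303 (t = 4.8904), x⁻ = (-1.1133, -0.7408) → reset → x⁺ = (-0.6421, -0.8634), jump to mode 1
Mode 1: guard c·x = 0.4002 hit at Δt = 0.5754 (t = 5.4658), x⁻ = (0.4176, 0.0105) → reset → x⁺ = (0.2659, 0.4707), jump to mode 0
Mode 0: flow for 0.9920 to horizon, guard not reached → x = (-0.7805, 0.6536)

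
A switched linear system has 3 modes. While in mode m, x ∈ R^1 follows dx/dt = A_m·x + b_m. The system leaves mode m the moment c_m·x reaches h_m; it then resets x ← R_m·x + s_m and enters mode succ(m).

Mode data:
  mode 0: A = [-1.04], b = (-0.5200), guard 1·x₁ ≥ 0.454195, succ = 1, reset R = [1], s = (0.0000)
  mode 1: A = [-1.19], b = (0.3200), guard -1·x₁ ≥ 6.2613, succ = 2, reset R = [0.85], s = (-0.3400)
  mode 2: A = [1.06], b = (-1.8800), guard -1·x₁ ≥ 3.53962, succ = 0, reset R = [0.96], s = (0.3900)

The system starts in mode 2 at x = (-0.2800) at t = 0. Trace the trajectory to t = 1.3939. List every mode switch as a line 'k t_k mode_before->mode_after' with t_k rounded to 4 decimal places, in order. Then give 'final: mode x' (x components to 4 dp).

1 0.8968 2->0
final: 0 -1.9956

Mode 2: guard c·x = 3.5396 hit at Δt = 0.8968 (t = 0.8968), x⁻ = (-3.5396) → reset → x⁺ = (-3.0080), jump to mode 0
Mode 0: flow for 0.4971 to horizon, guard not reached → x = (-1.9956)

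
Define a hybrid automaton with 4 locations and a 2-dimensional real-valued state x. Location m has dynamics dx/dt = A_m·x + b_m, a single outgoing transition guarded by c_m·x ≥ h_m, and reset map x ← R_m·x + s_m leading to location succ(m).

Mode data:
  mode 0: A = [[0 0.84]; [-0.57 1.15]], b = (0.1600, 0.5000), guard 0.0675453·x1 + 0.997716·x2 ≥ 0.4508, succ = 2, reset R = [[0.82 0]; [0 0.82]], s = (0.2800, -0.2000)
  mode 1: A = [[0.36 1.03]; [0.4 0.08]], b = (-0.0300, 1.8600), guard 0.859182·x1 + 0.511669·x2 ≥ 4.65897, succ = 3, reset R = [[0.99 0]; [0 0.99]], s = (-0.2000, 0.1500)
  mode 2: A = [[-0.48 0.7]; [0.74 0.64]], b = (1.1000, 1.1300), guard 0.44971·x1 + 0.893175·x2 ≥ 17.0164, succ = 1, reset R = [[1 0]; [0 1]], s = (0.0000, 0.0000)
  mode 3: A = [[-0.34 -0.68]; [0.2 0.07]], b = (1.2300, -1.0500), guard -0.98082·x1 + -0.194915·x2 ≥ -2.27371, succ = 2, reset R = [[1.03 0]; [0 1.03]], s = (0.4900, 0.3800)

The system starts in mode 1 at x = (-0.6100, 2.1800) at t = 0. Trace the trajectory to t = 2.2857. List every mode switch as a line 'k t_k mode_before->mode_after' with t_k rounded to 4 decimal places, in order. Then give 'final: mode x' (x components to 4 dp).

Mode 1: guard c·x = 4.6590 hit at Δt = 0.9445 (t = 0.9445), x⁻ = (2.7550, 4.4793) → reset → x⁺ = (2.5275, 4.5845), jump to mode 3
Mode 3: guard c·x = -2.2737 hit at Δt = 0.4345 (t = 1.3790), x⁻ = (1.4365, 4.4364) → reset → x⁺ = (1.9696, 4.9495), jump to mode 2
Mode 2: flow for 0.9067 to horizon, guard not reached → x = (6.6964, 13.7077)

1 0.9445 1->3
2 1.3790 3->2
final: 2 6.6964 13.7077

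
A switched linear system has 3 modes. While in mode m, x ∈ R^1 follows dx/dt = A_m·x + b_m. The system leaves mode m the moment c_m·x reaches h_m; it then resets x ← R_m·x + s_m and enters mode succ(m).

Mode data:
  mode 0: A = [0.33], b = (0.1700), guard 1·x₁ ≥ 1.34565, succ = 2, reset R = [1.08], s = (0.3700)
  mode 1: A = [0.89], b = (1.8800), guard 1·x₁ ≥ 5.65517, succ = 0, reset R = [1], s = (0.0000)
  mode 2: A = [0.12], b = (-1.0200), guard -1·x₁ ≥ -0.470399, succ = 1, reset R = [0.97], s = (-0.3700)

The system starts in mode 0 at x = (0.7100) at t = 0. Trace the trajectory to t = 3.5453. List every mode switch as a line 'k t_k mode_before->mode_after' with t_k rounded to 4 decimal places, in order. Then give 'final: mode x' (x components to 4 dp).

Mode 0: guard c·x = 1.3457 hit at Δt = 1.2665 (t = 1.2665), x⁻ = (1.3456) → reset → x⁺ = (1.8233), jump to mode 2
Mode 2: guard c·x = -0.4704 hit at Δt = 1.5376 (t = 2.8041), x⁻ = (0.4704) → reset → x⁺ = (0.0863), jump to mode 1
Mode 1: flow for 0.7412 to horizon, guard not reached → x = (2.1402)

1 1.2665 0->2
2 2.8041 2->1
final: 1 2.1402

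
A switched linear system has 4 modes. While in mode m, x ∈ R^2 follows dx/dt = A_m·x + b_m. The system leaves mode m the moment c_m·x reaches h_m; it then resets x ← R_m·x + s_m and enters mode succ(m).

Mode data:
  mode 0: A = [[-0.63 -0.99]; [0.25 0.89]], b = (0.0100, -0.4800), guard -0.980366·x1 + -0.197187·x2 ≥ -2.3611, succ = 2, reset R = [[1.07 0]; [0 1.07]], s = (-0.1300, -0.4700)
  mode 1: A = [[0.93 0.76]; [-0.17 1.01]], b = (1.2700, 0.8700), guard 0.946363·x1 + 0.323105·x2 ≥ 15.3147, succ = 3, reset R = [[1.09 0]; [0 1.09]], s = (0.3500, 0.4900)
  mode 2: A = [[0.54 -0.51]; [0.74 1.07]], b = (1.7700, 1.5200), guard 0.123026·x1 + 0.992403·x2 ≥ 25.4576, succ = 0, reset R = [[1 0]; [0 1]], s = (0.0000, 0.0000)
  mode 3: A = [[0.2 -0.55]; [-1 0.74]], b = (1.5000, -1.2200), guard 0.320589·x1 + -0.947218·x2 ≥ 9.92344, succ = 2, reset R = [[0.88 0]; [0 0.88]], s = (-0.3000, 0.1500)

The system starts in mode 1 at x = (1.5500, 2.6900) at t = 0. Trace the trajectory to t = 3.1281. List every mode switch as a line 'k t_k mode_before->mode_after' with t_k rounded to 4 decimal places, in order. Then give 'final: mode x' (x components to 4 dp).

1 1.0945 1->3
2 2.0621 3->2
final: 2 26.3947 20.8720

Mode 1: guard c·x = 15.3147 hit at Δt = 1.0945 (t = 1.0945), x⁻ = (13.4077, 8.1278) → reset → x⁺ = (14.9644, 9.3493), jump to mode 3
Mode 3: guard c·x = 9.9234 hit at Δt = 0.9676 (t = 2.0621), x⁻ = (17.6172, -4.5138) → reset → x⁺ = (15.2032, -3.8221), jump to mode 2
Mode 2: flow for 1.0660 to horizon, guard not reached → x = (26.3947, 20.8720)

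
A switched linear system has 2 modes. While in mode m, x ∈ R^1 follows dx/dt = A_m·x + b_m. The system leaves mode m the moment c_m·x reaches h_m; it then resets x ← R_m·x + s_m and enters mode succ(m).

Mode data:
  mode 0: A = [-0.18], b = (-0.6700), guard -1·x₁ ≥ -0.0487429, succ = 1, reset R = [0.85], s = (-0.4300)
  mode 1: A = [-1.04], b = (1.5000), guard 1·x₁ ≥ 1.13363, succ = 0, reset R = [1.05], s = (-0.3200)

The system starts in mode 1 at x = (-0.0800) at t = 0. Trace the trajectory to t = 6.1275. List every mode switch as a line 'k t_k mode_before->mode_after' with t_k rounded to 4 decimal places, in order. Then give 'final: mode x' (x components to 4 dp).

1 1.5343 1->0
2 2.6293 0->1
3 4.3411 1->0
4 5.4361 0->1
final: 1 0.5503

Mode 1: guard c·x = 1.1336 hit at Δt = 1.5343 (t = 1.5343), x⁻ = (1.1336) → reset → x⁺ = (0.8703), jump to mode 0
Mode 0: guard c·x = -0.0487 hit at Δt = 1.0950 (t = 2.6293), x⁻ = (0.0487) → reset → x⁺ = (-0.3886), jump to mode 1
Mode 1: guard c·x = 1.1336 hit at Δt = 1.7118 (t = 4.3411), x⁻ = (1.1336) → reset → x⁺ = (0.8703), jump to mode 0
Mode 0: guard c·x = -0.0487 hit at Δt = 1.0950 (t = 5.4361), x⁻ = (0.0487) → reset → x⁺ = (-0.3886), jump to mode 1
Mode 1: flow for 0.6914 to horizon, guard not reached → x = (0.5503)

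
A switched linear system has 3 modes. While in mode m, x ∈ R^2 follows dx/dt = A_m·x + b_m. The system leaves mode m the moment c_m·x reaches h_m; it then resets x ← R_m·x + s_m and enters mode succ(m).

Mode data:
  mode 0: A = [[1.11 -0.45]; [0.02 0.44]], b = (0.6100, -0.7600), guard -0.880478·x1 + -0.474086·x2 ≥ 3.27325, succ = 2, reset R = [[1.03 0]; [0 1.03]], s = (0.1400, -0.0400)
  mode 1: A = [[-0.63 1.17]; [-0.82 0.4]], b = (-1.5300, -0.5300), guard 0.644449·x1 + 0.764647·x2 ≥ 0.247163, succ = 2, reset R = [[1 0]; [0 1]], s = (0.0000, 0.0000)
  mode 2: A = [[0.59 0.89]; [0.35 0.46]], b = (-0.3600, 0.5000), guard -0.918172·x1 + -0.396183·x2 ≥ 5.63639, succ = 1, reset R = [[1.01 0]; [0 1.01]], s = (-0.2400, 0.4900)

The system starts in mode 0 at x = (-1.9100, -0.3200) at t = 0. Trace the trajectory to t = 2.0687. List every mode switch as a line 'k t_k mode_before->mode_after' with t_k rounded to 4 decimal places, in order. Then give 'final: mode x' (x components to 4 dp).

Mode 0: guard c·x = 3.2732 hit at Δt = 0.6749 (t = 0.6749), x⁻ = (-3.1435, -1.0662) → reset → x⁺ = (-3.0978, -1.1382), jump to mode 2
Mode 2: guard c·x = 5.6364 hit at Δt = 0.5276 (t = 1.2025), x⁻ = (-5.2760, -1.9994) → reset → x⁺ = (-5.5687, -1.5294), jump to mode 1
Mode 1: flow for 0.8662 to horizon, guard not reached → x = (-4.1108, 1.6023)

1 0.6749 0->2
2 1.2025 2->1
final: 1 -4.1108 1.6023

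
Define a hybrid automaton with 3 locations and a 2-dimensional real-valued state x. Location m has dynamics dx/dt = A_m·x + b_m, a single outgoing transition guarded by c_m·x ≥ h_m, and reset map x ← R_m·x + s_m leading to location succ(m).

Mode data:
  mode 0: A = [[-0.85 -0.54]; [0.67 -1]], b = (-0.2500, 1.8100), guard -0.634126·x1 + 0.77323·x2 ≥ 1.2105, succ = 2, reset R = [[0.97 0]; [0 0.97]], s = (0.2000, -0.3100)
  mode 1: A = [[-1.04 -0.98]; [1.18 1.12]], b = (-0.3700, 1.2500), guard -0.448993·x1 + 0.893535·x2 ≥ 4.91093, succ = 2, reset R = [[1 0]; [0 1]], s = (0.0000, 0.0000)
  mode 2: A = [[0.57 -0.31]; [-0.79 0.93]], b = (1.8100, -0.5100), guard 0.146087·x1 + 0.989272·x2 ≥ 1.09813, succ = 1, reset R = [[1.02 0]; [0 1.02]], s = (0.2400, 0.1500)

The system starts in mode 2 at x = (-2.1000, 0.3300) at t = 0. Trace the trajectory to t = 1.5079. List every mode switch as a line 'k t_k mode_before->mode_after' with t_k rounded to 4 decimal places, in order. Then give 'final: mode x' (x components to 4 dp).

Mode 2: guard c·x = 1.0981 hit at Δt = 0.5838 (t = 0.5838), x⁻ = (-1.8450, 1.3825) → reset → x⁺ = (-1.6419, 1.5601), jump to mode 1
Mode 1: flow for 0.9241 to horizon, guard not reached → x = (-2.1867, 2.9618)

1 0.5838 2->1
final: 1 -2.1867 2.9618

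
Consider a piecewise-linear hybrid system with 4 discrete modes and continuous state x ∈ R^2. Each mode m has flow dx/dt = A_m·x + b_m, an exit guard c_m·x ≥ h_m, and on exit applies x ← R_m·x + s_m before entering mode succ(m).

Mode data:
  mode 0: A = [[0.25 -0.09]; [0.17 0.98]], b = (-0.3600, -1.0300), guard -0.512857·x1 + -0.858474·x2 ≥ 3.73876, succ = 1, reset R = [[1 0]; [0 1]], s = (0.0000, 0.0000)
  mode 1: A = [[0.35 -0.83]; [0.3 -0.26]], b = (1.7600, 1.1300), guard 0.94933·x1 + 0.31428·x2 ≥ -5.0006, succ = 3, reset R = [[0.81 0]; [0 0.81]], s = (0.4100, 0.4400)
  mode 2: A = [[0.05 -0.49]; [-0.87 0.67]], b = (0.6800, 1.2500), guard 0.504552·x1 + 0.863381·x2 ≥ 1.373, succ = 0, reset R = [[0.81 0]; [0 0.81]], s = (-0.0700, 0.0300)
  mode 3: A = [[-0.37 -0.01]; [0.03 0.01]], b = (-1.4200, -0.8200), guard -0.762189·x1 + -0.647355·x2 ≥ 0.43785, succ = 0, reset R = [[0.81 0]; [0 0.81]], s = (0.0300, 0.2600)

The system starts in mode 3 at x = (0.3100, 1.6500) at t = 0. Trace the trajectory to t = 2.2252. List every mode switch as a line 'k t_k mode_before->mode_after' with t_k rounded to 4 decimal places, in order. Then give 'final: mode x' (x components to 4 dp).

1 1.1701 3->0
final: 0 -1.6725 0.0104

Mode 3: guard c·x = 0.4379 hit at Δt = 1.1701 (t = 1.1701), x⁻ = (-1.1584, 0.6875) → reset → x⁺ = (-0.9083, 0.8169), jump to mode 0
Mode 0: flow for 1.0551 to horizon, guard not reached → x = (-1.6725, 0.0104)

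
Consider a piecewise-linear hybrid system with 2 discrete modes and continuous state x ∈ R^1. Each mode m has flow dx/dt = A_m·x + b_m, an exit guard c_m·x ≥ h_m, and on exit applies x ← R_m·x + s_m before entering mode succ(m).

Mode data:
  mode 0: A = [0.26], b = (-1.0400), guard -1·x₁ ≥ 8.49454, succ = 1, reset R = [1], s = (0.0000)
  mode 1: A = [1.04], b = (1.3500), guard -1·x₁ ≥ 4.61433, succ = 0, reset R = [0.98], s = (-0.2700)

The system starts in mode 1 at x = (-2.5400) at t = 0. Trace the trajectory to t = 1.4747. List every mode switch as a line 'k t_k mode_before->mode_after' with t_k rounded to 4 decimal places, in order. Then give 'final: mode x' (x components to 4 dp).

1 0.9444 1->0
final: 0 -6.0918

Mode 1: guard c·x = 4.6143 hit at Δt = 0.9444 (t = 0.9444), x⁻ = (-4.6143) → reset → x⁺ = (-4.7920), jump to mode 0
Mode 0: flow for 0.5303 to horizon, guard not reached → x = (-6.0918)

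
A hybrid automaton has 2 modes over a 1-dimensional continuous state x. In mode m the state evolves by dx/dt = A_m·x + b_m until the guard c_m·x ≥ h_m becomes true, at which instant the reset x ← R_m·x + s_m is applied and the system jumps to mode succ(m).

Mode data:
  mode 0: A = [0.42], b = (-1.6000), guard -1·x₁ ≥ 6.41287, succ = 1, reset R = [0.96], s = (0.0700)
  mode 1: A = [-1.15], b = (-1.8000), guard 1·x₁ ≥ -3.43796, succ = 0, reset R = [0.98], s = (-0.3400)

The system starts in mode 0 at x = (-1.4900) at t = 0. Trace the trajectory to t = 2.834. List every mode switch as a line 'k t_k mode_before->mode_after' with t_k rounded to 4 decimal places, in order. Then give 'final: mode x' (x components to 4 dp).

Mode 0: guard c·x = 6.4129 hit at Δt = 1.5642 (t = 1.5642), x⁻ = (-6.4129) → reset → x⁺ = (-6.0864), jump to mode 1
Mode 1: guard c·x = -3.4380 hit at Δt = 0.7664 (t = 2.3306), x⁻ = (-3.4380) → reset → x⁺ = (-3.7092), jump to mode 0
Mode 0: flow for 0.5034 to horizon, guard not reached → x = (-5.4794)

1 1.5642 0->1
2 2.3306 1->0
final: 0 -5.4794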